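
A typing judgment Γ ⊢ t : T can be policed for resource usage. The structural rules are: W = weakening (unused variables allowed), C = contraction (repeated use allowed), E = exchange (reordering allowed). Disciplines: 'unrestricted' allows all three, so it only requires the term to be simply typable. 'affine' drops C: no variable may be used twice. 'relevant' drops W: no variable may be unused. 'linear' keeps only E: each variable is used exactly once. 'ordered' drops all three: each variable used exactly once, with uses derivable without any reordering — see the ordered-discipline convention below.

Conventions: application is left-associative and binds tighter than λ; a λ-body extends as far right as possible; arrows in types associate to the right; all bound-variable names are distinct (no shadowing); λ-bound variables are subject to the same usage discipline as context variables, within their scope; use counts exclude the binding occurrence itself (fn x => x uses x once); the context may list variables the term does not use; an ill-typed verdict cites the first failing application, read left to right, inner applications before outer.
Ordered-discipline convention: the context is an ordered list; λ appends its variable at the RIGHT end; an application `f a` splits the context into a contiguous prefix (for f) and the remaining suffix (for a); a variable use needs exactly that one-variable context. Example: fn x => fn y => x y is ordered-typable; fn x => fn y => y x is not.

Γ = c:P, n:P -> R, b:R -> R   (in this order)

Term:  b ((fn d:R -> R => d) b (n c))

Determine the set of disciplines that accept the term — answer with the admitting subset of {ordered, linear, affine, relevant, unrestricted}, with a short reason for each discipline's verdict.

admitted by: relevant, unrestricted
variable uses: c=1, n=1, b=2, d [bound]=1
order of uses: b, d, b, n, c
typing: ✓ — R
ordered ✗ (repeated use of b ×2)
linear ✗ (repeated use of b ×2)
affine ✗ (repeated use of b ×2)
relevant ✓ (at least one use each (c, n, b, d))
unrestricted ✓ (simply typable at R; W, C, E all held)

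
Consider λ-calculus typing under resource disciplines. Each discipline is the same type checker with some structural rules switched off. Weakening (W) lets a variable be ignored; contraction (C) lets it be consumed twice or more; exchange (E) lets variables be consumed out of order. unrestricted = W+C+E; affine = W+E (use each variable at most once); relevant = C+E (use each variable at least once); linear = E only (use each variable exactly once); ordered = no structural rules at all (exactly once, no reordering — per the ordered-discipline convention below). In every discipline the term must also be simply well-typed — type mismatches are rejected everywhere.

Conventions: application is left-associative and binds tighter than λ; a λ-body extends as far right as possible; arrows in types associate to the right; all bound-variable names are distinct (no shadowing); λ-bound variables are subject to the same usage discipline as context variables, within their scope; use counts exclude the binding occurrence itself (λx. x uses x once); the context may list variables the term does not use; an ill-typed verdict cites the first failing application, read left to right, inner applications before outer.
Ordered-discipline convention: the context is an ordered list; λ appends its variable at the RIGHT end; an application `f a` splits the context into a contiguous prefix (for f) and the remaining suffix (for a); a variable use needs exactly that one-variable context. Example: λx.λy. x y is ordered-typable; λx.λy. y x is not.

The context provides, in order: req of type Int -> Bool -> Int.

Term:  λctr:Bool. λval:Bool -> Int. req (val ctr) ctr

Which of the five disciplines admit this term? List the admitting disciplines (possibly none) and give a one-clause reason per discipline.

admitting disciplines: relevant, unrestricted
variable uses: req: 1; ctr (bound): 2; val (bound): 1
left-to-right use order: req, val, ctr, ctr
typing: ✓ — Bool -> (Bool -> Int) -> Int
ordered: ✗, needs contraction — ctr ×2
linear: ✗, needs contraction — ctr ×2
affine: ✗, needs contraction — ctr ×2
relevant: ✓, every one of req, ctr, val appears
unrestricted: ✓, well-typed at Bool -> (Bool -> Int) -> Int; no restrictions here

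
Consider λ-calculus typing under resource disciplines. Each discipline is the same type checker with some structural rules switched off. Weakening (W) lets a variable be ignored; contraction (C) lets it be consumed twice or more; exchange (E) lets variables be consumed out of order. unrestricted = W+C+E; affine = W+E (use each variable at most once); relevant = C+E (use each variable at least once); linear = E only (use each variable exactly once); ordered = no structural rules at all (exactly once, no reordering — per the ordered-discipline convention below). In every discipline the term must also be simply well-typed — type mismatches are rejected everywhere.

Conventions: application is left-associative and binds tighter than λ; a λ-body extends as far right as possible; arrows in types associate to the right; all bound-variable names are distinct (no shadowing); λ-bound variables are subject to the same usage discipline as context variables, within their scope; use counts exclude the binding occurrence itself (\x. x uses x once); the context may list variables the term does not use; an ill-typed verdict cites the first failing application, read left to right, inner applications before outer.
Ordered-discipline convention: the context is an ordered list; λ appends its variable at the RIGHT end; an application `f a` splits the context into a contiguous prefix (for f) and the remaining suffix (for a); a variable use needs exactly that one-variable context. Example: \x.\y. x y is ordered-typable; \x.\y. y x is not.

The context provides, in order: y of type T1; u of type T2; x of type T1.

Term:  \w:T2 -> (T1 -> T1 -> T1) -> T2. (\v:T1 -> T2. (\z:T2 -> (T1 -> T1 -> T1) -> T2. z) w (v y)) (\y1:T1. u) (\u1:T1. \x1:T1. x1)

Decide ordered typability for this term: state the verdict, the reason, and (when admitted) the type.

no — unused: x, y1, u1 — weakening required
counts: y: 1, u: 1, x: 0, w (bound): 1, v (bound): 1, z (bound): 1, y1 (bound): 0, u1 (bound): 0, x1 (bound): 1
uses in reading order: z, w, v, y, u, x1
typing: well-typed at (T2 -> (T1 -> T1 -> T1) -> T2) -> T2
summary: ordered ✗, linear ✗, affine ✓, relevant ✗, unrestricted ✓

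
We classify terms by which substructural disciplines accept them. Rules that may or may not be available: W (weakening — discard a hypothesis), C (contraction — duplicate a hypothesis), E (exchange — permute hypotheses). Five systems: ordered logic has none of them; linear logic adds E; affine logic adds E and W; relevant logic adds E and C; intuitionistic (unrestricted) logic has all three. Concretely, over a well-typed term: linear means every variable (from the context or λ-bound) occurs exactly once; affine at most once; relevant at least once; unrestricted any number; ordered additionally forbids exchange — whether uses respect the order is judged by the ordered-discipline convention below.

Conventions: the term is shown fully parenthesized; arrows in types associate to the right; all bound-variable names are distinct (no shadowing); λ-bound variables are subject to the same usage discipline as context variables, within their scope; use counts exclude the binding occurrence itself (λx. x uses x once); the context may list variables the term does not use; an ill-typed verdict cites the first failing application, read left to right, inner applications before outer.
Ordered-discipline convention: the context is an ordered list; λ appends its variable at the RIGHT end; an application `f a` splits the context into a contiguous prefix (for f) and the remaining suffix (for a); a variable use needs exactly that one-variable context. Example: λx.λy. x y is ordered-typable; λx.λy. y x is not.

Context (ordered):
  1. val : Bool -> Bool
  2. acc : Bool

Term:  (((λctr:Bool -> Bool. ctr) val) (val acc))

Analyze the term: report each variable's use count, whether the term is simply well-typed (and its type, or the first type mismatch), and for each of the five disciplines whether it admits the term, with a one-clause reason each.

usage: val: 2×; acc: 1×; ctr (bound): 1×
order of uses: ctr, val, val, acc
typing: the term checks, with type Bool
ordered: ✗ — needs contraction — val ×2
linear: ✗ — needs contraction — val ×2
affine: ✗ — needs contraction — val ×2
relevant: ✓ — every one of val, acc, ctr appears
unrestricted: ✓ — well-typed at Bool; no restrictions here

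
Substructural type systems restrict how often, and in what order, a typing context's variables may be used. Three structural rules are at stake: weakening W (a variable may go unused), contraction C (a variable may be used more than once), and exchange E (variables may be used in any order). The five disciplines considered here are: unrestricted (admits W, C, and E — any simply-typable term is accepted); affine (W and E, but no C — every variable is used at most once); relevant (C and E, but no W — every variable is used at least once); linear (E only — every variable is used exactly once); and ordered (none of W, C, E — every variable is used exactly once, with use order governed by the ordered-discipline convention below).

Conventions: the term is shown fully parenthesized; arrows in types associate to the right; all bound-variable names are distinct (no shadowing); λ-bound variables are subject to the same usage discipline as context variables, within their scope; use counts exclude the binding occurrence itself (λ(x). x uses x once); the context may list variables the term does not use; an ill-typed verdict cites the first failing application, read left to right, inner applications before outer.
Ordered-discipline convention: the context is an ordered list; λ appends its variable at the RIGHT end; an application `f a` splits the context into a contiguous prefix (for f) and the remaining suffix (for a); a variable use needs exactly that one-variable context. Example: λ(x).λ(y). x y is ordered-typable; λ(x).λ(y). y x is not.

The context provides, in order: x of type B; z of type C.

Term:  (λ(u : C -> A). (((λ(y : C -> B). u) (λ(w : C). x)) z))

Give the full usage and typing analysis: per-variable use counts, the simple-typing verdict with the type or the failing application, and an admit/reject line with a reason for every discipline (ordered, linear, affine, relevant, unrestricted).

variable uses: x: 1×, z: 1×, u [bound]: 1×, y [bound]: 0×, w [bound]: 0×
order of uses: u, x, z
typing: well-typed — term : (C -> A) -> A
ordered: ✗, unused: y, w — weakening required
linear: ✗, unused: y, w — weakening required
affine: ✓, none of x, z, u, y, w used more than once
relevant: ✗, unused: y, w — weakening required
unrestricted: ✓, typability at (C -> A) -> A is all that's needed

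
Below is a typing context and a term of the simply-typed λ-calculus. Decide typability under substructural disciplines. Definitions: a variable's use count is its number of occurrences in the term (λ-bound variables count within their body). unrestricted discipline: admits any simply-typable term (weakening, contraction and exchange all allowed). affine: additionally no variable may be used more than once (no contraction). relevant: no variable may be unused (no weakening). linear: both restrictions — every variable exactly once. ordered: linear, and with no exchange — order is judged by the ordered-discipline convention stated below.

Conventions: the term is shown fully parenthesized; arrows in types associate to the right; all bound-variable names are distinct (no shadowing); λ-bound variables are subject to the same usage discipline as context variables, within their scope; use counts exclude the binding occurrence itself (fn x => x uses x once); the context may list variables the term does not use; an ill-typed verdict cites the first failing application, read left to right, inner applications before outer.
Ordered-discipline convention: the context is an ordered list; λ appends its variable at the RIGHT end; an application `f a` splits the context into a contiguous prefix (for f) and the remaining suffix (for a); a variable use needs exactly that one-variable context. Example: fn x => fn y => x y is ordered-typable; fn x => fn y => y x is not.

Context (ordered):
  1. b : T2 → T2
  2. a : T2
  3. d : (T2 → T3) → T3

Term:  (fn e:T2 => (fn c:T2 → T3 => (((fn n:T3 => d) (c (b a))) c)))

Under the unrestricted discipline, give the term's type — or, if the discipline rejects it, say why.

term : T2 → (T2 → T3) → T3
counts: b ×1, a ×1, d ×1, e (λ-bound) ×0, c (λ-bound) ×2, n (λ-bound) ×0
use order (left to right): d, c, b, a, c
typing: well-typed — term : T2 → (T2 → T3) → T3
per-discipline verdicts: ordered ✗ | linear ✗ | affine ✗ | relevant ✗ | unrestricted ✓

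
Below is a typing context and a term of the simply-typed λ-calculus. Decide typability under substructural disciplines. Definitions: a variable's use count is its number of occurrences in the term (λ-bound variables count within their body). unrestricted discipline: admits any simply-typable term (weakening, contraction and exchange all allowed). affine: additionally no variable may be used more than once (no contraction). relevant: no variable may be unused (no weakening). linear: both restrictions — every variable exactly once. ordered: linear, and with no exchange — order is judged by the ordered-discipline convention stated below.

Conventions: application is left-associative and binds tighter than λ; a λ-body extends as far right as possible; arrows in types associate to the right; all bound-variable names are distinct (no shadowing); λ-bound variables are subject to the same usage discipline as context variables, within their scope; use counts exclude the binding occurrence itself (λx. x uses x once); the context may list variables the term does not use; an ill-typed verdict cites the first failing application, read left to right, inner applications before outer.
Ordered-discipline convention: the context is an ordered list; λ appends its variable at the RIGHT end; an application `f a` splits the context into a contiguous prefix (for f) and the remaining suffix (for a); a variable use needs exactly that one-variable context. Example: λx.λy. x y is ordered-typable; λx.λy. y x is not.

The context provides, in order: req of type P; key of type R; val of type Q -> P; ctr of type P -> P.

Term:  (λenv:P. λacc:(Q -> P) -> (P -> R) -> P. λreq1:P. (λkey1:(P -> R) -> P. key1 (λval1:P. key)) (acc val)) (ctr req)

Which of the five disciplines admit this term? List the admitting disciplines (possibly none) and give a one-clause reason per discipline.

admitting disciplines: affine, unrestricted
counts: req ×1; key ×1; val ×1; ctr ×1; env (λ-bound) ×0; acc (λ-bound) ×1; req1 (λ-bound) ×0; key1 (λ-bound) ×1; val1 (λ-bound) ×0
use order (left to right): key1, key, acc, val, ctr, req
typing: ✓ — ((Q -> P) -> (P -> R) -> P) -> P -> P
ordered ✗ (env, req1, val1 never used (weakening))
linear ✗ (env, req1, val1 never used (weakening))
affine ✓ (at most one use each (req, key, val, ctr, env, acc, req1, key1, val1))
relevant ✗ (env, req1, val1 never used (weakening))
unrestricted ✓ (well-typed at ((Q -> P) -> (P -> R) -> P) -> P -> P; no restrictions here)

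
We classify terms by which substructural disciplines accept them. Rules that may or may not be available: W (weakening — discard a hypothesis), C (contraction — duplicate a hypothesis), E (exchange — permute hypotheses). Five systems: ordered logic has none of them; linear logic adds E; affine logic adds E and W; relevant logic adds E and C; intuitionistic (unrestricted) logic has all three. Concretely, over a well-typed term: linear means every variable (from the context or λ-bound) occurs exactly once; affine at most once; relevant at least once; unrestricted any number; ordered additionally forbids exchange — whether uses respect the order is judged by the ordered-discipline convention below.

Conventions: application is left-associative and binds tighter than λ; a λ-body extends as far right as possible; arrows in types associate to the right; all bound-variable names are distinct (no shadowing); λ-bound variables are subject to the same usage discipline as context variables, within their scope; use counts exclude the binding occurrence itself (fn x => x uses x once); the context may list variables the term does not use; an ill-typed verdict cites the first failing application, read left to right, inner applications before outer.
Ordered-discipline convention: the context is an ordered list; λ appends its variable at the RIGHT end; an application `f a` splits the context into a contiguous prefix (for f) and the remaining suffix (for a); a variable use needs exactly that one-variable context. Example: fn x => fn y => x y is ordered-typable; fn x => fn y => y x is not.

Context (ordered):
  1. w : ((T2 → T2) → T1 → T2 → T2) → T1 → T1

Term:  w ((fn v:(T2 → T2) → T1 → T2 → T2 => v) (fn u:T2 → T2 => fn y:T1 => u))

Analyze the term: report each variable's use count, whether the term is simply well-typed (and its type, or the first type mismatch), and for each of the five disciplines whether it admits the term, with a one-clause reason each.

variable uses: w=1, v [bound]=1, u [bound]=1, y [bound]=0
left-to-right use order: w, v, u
typing: well-typed at T1 → T1
ordered ✗ (y left unused)
linear ✗ (y left unused)
affine ✓ (w, v, u, y: no repeats, contraction unneeded)
relevant ✗ (y left unused)
unrestricted ✓ (type-checks (T1 → T1) and nothing is barred)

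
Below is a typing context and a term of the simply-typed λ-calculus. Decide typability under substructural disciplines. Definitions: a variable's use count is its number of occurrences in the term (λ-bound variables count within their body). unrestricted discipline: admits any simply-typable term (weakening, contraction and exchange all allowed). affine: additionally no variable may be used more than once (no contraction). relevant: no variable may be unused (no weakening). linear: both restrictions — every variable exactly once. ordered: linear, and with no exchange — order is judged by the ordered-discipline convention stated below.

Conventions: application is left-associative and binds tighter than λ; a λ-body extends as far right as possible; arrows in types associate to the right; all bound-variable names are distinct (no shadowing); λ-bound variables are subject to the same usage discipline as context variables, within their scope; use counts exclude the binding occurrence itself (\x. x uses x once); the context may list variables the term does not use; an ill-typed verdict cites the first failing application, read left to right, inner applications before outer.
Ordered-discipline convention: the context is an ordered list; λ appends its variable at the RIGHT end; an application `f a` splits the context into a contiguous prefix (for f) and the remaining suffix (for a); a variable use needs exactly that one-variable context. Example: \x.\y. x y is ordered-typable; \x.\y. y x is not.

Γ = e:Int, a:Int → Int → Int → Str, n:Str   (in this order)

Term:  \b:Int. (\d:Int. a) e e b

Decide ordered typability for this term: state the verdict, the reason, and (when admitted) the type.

no — repeated use of e ×2; n, d left unused
use counts: e: 2×; a: 1×; n: 0×; b [bound]: 1×; d [bound]: 0×
uses in reading order: a, e, e, b
typing: well-typed at Int → Int → Str
summary: ordered ✗ · linear ✗ · affine ✗ · relevant ✗ · unrestricted ✓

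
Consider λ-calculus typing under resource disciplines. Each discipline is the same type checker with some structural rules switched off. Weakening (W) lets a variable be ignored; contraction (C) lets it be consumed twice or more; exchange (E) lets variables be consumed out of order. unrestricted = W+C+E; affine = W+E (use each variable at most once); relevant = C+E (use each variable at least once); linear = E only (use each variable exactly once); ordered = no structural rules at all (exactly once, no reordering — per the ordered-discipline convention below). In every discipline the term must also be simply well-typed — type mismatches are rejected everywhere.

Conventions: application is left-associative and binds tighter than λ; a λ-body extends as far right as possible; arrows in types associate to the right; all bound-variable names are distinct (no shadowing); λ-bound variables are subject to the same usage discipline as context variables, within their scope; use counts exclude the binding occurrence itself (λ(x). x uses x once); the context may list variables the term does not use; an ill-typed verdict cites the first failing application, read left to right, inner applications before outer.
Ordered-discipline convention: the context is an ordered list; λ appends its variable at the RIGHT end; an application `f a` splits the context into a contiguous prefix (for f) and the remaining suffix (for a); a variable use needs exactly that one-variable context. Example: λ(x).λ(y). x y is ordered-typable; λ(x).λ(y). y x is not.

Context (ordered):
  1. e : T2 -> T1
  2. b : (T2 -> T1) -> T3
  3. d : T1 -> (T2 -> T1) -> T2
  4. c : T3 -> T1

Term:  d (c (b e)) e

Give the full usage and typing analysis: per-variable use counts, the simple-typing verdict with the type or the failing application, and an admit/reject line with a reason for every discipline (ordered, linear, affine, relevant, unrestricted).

variable uses: e=2, b=1, d=1, c=1
uses in reading order: d, c, b, e, e
typing: ✓ — T2
ordered: ✗ — repeated use of e ×2
linear: ✗ — repeated use of e ×2
affine: ✗ — repeated use of e ×2
relevant: ✓ — at least one use each (e, b, d, c)
unrestricted: ✓ — type-checks (T2) and nothing is barred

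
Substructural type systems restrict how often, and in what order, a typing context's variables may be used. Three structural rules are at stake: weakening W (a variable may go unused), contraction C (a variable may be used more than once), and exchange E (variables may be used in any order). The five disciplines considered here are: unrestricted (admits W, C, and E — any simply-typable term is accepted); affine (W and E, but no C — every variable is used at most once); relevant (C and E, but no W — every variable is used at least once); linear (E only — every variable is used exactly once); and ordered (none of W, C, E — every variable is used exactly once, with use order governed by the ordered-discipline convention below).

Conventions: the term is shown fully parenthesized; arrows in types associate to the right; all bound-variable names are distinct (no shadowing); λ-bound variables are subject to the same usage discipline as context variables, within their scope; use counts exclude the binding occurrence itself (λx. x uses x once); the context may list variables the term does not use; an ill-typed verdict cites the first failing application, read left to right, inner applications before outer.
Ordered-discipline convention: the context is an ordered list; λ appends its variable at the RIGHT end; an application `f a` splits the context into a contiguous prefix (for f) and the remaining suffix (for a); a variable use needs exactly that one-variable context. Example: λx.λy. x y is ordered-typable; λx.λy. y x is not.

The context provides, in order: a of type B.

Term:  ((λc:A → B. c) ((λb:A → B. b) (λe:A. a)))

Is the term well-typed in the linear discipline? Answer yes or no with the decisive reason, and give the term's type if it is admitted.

no — needs weakening: e unused
usage: a: 1, c [bound]: 1, b [bound]: 1, e [bound]: 0
use order (left to right): c, b, a
typing: well-typed — term : A → B
all disciplines: ordered ✗, linear ✗, affine ✓, relevant ✗, unrestricted ✓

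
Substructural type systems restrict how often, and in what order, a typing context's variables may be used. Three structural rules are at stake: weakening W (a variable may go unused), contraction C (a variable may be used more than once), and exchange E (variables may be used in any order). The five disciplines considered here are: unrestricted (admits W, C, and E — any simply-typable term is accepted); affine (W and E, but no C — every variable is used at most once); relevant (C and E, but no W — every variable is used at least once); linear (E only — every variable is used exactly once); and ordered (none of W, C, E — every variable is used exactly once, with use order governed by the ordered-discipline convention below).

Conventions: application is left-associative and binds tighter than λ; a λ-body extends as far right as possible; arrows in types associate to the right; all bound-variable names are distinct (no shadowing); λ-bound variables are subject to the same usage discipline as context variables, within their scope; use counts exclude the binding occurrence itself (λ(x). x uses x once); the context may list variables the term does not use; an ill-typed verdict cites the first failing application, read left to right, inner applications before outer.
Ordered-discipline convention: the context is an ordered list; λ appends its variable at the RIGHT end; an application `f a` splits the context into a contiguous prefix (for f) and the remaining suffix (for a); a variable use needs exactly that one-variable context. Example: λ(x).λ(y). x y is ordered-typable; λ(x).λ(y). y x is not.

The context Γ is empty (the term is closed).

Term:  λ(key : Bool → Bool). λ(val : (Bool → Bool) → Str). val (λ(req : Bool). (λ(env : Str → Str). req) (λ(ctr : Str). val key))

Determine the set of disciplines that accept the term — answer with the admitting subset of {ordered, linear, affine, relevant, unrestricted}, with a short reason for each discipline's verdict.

accepted by: unrestricted
variable uses: key [bound]: 1×, val [bound]: 2×, req [bound]: 1×, env [bound]: 0×, ctr [bound]: 0×
uses in reading order: val, req, val, key
typing: ✓ — (Bool → Bool) → ((Bool → Bool) → Str) → Str
ordered: ✗, repeated use of val ×2; env, ctr never used (weakening)
linear: ✗, repeated use of val ×2; env, ctr never used (weakening)
affine: ✗, repeated use of val ×2
relevant: ✗, env, ctr never used (weakening)
unrestricted: ✓, well-typed at (Bool → Bool) → ((Bool → Bool) → Str) → Str; no restrictions here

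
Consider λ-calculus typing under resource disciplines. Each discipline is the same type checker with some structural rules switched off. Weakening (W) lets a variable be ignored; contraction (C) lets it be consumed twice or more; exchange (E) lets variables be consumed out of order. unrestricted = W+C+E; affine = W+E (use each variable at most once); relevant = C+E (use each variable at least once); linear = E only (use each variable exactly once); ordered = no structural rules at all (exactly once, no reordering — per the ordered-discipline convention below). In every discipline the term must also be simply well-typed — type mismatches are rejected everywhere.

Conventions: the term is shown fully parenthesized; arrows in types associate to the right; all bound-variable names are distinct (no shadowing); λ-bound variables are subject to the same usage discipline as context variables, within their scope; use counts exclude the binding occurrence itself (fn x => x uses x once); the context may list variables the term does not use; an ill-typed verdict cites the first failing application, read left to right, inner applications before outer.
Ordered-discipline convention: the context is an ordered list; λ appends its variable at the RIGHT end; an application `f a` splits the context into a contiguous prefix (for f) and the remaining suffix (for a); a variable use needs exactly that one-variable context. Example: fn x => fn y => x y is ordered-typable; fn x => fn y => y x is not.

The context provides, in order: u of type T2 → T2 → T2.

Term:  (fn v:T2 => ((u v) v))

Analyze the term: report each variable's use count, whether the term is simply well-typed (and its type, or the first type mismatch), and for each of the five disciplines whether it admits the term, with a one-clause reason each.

counts: u: 1×; v (λ-bound): 2×
left-to-right use order: u, v, v
typing: well-typed at T2 → T2
ordered: ✗, needs contraction — v ×2
linear: ✗, needs contraction — v ×2
affine: ✗, needs contraction — v ×2
relevant: ✓, at least one use each (u, v)
unrestricted: ✓, type-checks (T2 → T2) and nothing is barred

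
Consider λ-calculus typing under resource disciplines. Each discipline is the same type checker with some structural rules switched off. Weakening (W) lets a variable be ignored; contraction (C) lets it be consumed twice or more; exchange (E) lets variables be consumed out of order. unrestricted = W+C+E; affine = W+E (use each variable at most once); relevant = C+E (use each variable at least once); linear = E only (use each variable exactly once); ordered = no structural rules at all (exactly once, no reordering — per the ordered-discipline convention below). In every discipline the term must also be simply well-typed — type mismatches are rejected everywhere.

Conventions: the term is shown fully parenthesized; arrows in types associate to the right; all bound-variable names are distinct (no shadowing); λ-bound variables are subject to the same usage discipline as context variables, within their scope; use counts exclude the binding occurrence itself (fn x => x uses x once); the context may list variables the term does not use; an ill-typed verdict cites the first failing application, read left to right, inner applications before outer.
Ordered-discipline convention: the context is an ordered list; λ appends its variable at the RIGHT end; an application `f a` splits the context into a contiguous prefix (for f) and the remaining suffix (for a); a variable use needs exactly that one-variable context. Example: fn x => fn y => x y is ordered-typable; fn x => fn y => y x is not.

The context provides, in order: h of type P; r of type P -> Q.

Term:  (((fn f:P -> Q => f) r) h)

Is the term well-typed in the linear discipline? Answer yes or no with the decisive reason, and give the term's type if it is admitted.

yes — each of h, r, f used exactly once; term : Q
variable uses: h: 1; r: 1; f [bound]: 1
order of uses: f, r, h
typing: well-typed at Q
per-discipline verdicts: ordered ✗; linear ✓; affine ✓; relevant ✓; unrestricted ✓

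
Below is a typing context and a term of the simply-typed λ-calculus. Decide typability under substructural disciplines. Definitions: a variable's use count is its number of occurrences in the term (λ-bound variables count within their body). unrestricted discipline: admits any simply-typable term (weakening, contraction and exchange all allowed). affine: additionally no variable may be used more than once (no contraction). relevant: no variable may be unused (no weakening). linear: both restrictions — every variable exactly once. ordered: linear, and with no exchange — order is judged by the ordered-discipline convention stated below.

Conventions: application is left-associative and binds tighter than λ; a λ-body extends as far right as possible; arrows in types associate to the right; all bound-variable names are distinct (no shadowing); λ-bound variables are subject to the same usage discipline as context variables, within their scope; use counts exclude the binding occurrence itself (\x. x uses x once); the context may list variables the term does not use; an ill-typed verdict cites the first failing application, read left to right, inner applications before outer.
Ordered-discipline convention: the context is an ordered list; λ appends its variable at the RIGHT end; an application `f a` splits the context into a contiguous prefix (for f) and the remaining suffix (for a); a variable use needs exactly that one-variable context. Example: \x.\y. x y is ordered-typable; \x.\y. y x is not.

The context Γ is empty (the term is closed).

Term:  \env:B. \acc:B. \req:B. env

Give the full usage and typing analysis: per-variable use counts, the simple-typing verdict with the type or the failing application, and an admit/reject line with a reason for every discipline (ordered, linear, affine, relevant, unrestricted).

use counts: env (λ-bound): 1×; acc (λ-bound): 0×; req (λ-bound): 0×
order of uses: env
typing: the term checks, with type B → B → B → B
ordered: ✗, unused: acc, req — weakening required
linear: ✗, unused: acc, req — weakening required
affine: ✓, none of env, acc, req used more than once
relevant: ✗, unused: acc, req — weakening required
unrestricted: ✓, simply typable at B → B → B → B; W, C, E all held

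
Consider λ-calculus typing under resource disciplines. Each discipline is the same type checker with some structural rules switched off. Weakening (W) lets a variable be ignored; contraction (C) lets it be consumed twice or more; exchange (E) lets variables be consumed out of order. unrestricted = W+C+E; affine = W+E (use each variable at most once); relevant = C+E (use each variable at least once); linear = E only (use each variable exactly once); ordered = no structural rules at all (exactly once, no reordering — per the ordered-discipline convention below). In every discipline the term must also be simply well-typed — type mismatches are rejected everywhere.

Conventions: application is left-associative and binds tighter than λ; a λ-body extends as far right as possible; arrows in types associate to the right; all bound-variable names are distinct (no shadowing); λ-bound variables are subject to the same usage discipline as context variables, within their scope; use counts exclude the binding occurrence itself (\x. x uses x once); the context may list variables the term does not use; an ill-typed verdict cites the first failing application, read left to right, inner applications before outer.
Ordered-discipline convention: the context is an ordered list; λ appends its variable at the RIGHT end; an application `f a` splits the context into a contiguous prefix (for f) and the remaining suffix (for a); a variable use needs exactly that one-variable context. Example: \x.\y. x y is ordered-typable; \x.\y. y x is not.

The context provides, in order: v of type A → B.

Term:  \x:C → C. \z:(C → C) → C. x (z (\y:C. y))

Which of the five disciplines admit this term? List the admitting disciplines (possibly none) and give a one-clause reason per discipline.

admitting disciplines: affine, unrestricted
counts: v: 0; x (bound): 1; z (bound): 1; y (bound): 1
left-to-right use order: x, z, y
typing: well-typed at (C → C) → ((C → C) → C) → C
ordered: ✗ — v left unused
linear: ✗ — v left unused
affine: ✓ — at most one use each (v, x, z, y)
relevant: ✗ — v left unused
unrestricted: ✓ — typability at (C → C) → ((C → C) → C) → C is all that's needed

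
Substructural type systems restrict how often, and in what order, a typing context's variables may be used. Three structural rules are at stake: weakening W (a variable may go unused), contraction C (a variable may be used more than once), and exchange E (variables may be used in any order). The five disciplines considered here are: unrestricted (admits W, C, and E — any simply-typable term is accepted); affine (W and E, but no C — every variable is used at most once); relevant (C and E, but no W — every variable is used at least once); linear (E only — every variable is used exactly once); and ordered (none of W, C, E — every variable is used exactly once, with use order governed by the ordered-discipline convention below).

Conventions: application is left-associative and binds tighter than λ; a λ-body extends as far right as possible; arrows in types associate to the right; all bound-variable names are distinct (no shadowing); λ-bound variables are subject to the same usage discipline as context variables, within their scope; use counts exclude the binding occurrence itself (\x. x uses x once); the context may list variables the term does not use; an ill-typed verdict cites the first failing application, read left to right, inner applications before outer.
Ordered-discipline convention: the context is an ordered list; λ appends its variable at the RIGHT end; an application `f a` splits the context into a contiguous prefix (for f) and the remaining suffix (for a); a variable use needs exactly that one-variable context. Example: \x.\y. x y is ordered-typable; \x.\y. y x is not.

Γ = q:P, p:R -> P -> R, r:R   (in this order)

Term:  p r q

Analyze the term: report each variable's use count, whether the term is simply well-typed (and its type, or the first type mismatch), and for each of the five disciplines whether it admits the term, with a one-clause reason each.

use counts: q: 1, p: 1, r: 1
uses in reading order: p, r, q
typing: ✓ — R
ordered: ✗ — no ordered split (uses run p, r, q)
linear: ✓ — q, p, r: one use apiece
affine: ✓ — none of q, p, r used more than once
relevant: ✓ — every one of q, p, r appears
unrestricted: ✓ — well-typed at R; no restrictions here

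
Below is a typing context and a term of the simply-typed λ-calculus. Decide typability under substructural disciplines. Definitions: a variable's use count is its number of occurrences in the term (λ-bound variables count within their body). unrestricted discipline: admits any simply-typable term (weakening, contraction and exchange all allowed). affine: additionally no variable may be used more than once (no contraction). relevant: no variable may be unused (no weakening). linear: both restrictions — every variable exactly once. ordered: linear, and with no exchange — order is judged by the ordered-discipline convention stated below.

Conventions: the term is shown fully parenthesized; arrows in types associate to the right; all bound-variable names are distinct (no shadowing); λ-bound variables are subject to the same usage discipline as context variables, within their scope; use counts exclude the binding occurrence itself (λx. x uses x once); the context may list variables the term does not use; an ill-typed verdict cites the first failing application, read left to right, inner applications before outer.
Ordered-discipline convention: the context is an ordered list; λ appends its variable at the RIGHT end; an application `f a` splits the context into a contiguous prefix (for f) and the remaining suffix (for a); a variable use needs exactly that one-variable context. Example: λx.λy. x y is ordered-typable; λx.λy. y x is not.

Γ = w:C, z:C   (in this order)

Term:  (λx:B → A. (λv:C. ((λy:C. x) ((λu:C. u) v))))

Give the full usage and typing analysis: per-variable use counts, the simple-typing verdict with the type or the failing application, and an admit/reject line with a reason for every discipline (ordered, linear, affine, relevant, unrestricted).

usage: w ×0, z ×0, x [bound] ×1, v [bound] ×1, y [bound] ×0, u [bound] ×1
uses in reading order: x, u, v
typing: the term checks, with type (B → A) → C → B → A
ordered: ✗, unused: w, z, y — weakening required
linear: ✗, unused: w, z, y — weakening required
affine: ✓, no duplicate uses among w, z, x, v, y, u
relevant: ✗, unused: w, z, y — weakening required
unrestricted: ✓, type-checks ((B → A) → C → B → A) and nothing is barred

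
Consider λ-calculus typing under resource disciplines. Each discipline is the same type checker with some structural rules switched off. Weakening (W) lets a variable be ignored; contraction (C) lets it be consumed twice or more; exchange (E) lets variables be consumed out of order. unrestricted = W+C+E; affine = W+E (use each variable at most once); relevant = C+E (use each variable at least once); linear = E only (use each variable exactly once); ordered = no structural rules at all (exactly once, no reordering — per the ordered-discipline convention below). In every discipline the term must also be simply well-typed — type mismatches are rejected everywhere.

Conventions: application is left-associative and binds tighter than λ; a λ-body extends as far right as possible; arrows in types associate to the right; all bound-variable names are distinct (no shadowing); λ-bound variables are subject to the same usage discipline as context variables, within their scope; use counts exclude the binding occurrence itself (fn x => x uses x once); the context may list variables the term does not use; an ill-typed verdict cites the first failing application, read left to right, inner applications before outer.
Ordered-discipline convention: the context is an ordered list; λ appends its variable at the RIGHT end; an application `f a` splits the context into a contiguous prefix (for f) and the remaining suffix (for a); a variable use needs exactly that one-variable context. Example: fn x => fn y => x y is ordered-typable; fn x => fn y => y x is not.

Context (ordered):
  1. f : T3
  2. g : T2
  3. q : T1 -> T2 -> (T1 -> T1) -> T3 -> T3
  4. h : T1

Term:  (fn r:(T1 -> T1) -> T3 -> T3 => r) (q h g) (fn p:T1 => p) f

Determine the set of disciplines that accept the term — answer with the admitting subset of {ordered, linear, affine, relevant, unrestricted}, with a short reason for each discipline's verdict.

accepted by: linear, affine, relevant, unrestricted
usage: f=1, g=1, q=1, h=1, r (bound)=1, p (bound)=1
use order (left to right): r, q, h, g, p, f
typing: well-typed at T3
ordered ✗ (no ordered split (uses run r, q, h, g, p, f))
linear ✓ (f, g, q, h, r, p: one use apiece)
affine ✓ (f, g, q, h, r, p: no repeats, contraction unneeded)
relevant ✓ (f, g, q, h, r, p: all used, weakening unneeded)
unrestricted ✓ (well-typed at T3; no restrictions here)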